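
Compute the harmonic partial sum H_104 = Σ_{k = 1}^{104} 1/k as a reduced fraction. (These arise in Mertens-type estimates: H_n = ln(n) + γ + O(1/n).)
H_104 = 151628729214843927768244125436857365638449733/29012042540587955997705808574162155756055616

Direct summation: H_104 = 1 + 1/2 + ... + 1/104. The least common denominator is lcm(1, ..., 104) = 725301063514698899942645214354053893901390400; over this denominator the numerator is 725301063514698899942645214354053893901390400 + 362650531757349449971322607177026946950695200 + 241767021171566299980881738118017964633796800 + 181325265878674724985661303588513473475347600 + 145060212702939779988529042870810778780278080 + 120883510585783149990440869059008982316898400 + 103614437644956985706092173479150556271627200 + 90662632939337362492830651794256736737673800 + 80589007057188766660293912706005988211265600 + 72530106351469889994264521435405389390139040 + 65936460319518081812967746759459444900126400 + 60441755292891574995220434529504491158449200 + 55792389501130684610972708796465684146260800 + 51807218822478492853046086739575278135813600 + 48353404234313259996176347623603592926759360 + 45331316469668681246415325897128368368836900 + 42664768442041111761332071432591405523611200 + 40294503528594383330146956353002994105632800 + 38173740184984152628560274439687047047441600 + 36265053175734944997132260717702694695069520 + 34538145881652328568697391159716852090542400 + 32968230159759040906483873379729722450063200 + 31534828848465169562723704971915386691364800 + 30220877646445787497610217264752245579224600 + 29012042540587955997705808574162155756055616 + 27896194750565342305486354398232842073130400 + 26863002352396255553431304235335329403755200 + 25903609411239246426523043369787639067906800 + 25010381500506858618711903943243237720737600 + 24176702117156629998088173811801796463379680 + 23396808500474158062665974656582383674238400 + 22665658234834340623207662948564184184418450 + 21978820106506027270989248919819814966708800 + 21332384221020555880666035716295702761805600 + 20722887528991397141218434695830111254325440 + 20147251764297191665073478176501497052816400 + 19602731446343213511963384171731186321659200 + 19086870092492076314280137219843523523720800 + 18597463167043561536990902932155228048753600 + 18132526587867472498566130358851347347534760 + 17690269841821924388845005228147655948814400 + 17269072940826164284348695579858426045271200 + 16867466593365090696340586380326834741892800 + 16484115079879520453241936689864861225031600 + 16117801411437753332058782541201197642253120 + 15767414424232584781361852485957693345682400 + 15431937521589338296652025837320295614923200 + 15110438823222893748805108632376122789612300 + 14802062520708140815156024782735793753089600 + 14506021270293977998852904287081077878027808 + 14221589480680370587110690477530468507870400 + 13948097375282671152743177199116421036565200 + 13684925726692432074389532346302903658516800 + 13431501176198127776715652117667664701877600 + 13187292063903616362593549351891888980025280 + 12951804705619623213261521684893819533953400 + 12724580061661384209520091479895682349147200 + 12505190750253429309355951971621618860368800 + 12293238364655913558349918887356845659345600 + 12088351058578314999044086905900898231689840 + 11890181369093424589223692038591047441006400 + 11698404250237079031332987328291191837119200 + 11512715293884109522899130386572284030180800 + 11332829117417170311603831474282092092209225 + 11158477900226136922194541759293136829252160 + 10989410053253013635494624459909907483354400 + 10825389007682073133472316632150058117931200 + 10666192110510277940333017858147851380902800 + 10511609616155056520907901657305128897121600 + 10361443764495698570609217347915055627162720 + 10215507936826745069614721328930336533822400 + 10073625882148595832536739088250748526408200 + 9935631007050669862228016634987039642484800 + 9801365723171606755981692085865593160829600 + 9670680846862651999235269524720718585351872 + 9543435046246038157140068609921761761860400 + 9419494331359725973281106679922777842875200 + 9298731583521780768495451466077614024376800 + 9181026120439226581552471067772834100017600 + 9066263293933736249283065179425673673767380 + 8954334117465418517810434745111776467918400 + 8845134920910962194422502614073827974407200 + 8738567030297577107742713425952456553028800 + 8634536470413082142174347789929213022635600 + 8532953688408222352266414286518281104722240 + 8433733296682545348170293190163417370946400 + 8336793833502286206237301314414412573579200 + 8242057539939760226620968344932430612515800 + 8149450151850549437557811397236560605633600 + 8058900705718876666029391270600598821126560 + 7970341357304383515853244113780812020894400 + 7883707212116292390680926242978846672841200 + 7798936166824719354221991552194127891412800 + 7715968760794669148326012918660147807461600 + 7634748036996830525712054887937409409488320 + 7555219411611446874402554316188061394806150 + 7477330551697926803532424890247978287643200 + 7401031260354070407578012391367896876544800 + 7326273368835342423663082973273271655569600 + 7253010635146988999426452143540538939013904 + 7181198648660385147946982320337167266350400 + 7110794740340185293555345238765234253935200 + 7041757898200960193617914702466542659236800 + 6974048687641335576371588599558210518282600 = 3790718230371098194206103135921434140961243325, so H_104 = 3790718230371098194206103135921434140961243325/725301063514698899942645214354053893901390400; reducing by gcd(3790718230371098194206103135921434140961243325, 725301063514698899942645214354053893901390400) = 25 gives 151628729214843927768244125436857365638449733/29012042540587955997705808574162155756055616 ≈ 5.22641. (The PNT-adjacent estimate ln(104) + γ ≈ 5.22161 matches within O(1/n).)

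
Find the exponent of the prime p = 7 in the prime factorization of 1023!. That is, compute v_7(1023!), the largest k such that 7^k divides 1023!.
v_7(1023!) = 168

Legendre's formula: v_p(n!) = Σ_{k ≥ 1} ⌊n / p^k⌋. For p = 7, n = 1023, the terms are:
  ⌊1023/7^1⌋ = ⌊1023/7⌋ = 146
  ⌊1023/7^2⌋ = ⌊1023/49⌋ = 20
  ⌊1023/7^3⌋ = ⌊1023/343⌋ = 2
(the next term ⌊1023/7^4⌋ = 0, terminating the sum). Summing: v_7(1023!) = 146 + 20 + 2 = 168.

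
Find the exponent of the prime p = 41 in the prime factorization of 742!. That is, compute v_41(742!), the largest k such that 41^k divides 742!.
v_41(742!) = 18

Legendre's formula: v_p(n!) = Σ_{k ≥ 1} ⌊n / p^k⌋. For p = 41, n = 742, the terms are:
  ⌊742/41^1⌋ = ⌊742/41⌋ = 18
(the next term ⌊742/41^2⌋ = 0, terminating the sum). Summing: v_41(742!) = 18 = 18.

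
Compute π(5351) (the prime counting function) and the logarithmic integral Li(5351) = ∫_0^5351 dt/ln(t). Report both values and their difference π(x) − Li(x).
π(5351) = 708;  Li(5351) ≈ 725.33;  π(x) − Li(x) ≈ -17.33.

Direct count of primes ≤ 5351 gives π(5351) = 708. Numerical evaluation of the logarithmic integral gives Li(5351) ≈ 725.33. The difference π(x) − Li(x) ≈ -17.33 is typically negative for small/moderate x (Li(x) overestimates), though Littlewood's theorem shows this sign changes infinitely often.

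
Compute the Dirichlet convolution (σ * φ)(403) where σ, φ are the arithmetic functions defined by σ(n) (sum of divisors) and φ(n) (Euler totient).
(σ * φ)(403) = 1612

Divisors of 403: [1, 13, 31, 403]. For each d | 403:
  d = 1: σ(1) · φ(403/1) = 1 · 360 = 360
  d = 13: σ(13) · φ(403/13) = 14 · 30 = 420
  d = 31: σ(31) · φ(403/31) = 32 · 12 = 384
  d = 403: σ(403) · φ(403/403) = 448 · 1 = 448
Summing: (σ * φ)(403) = 360 + 420 + 384 + 448 = 1612.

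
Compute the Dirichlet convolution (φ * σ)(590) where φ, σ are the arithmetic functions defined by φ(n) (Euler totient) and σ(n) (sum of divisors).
(φ * σ)(590) = 4720

Divisors of 590: [1, 2, 5, 10, 59, 118, 295, 590]. For each d | 590:
  d = 1: φ(1) · σ(590/1) = 1 · 1080 = 1080
  d = 2: φ(2) · σ(590/2) = 1 · 360 = 360
  d = 5: φ(5) · σ(590/5) = 4 · 180 = 720
  d = 10: φ(10) · σ(590/10) = 4 · 60 = 240
  d = 59: φ(59) · σ(590/59) = 58 · 18 = 1044
  d = 118: φ(118) · σ(590/118) = 58 · 6 = 348
  d = 295: φ(295) · σ(590/295) = 232 · 3 = 696
  d = 590: φ(590) · σ(590/590) = 232 · 1 = 232
Summing: (φ * σ)(590) = 1080 + 360 + 720 + 240 + 1044 + 348 + 696 + 232 = 4720.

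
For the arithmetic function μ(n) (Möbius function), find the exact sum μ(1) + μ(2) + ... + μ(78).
Σ_{n ≤ 78} μ(n) = -3

Compute μ(n) for each 1 ≤ n ≤ 78: μ(1) = 1, μ(2) = -1, μ(3) = -1, μ(4) = 0, μ(5) = -1, μ(6) = 1, μ(7) = -1, μ(8) = 0, μ(9) = 0, μ(10) = 1, μ(11) = -1, μ(12) = 0, μ(13) = -1, μ(14) = 1, μ(15) = 1, μ(16) = 0, μ(17) = -1, μ(18) = 0, μ(19) = -1, μ(20) = 0, μ(21) = 1, μ(22) = 1, μ(23) = -1, μ(24) = 0, μ(25) = 0, μ(26) = 1, μ(27) = 0, μ(28) = 0, μ(29) = -1, μ(30) = -1, μ(31) = -1, μ(32) = 0, μ(33) = 1, μ(34) = 1, μ(35) = 1, μ(36) = 0, μ(37) = -1, μ(38) = 1, μ(39) = 1, μ(40) = 0, μ(41) = -1, μ(42) = -1, μ(43) = -1, μ(44) = 0, μ(45) = 0, μ(46) = 1, μ(47) = -1, μ(48) = 0, μ(49) = 0, μ(50) = 0, μ(51) = 1, μ(52) = 0, μ(53) = -1, μ(54) = 0, μ(55) = 1, μ(56) = 0, μ(57) = 1, μ(58) = 1, μ(59) = -1, μ(60) = 0, μ(61) = -1, μ(62) = 1, μ(63) = 0, μ(64) = 0, μ(65) = 1, μ(66) = -1, μ(67) = -1, μ(68) = 0, μ(69) = 1, μ(70) = -1, μ(71) = -1, μ(72) = 0, μ(73) = -1, μ(74) = 1, μ(75) = 0, μ(76) = 0, μ(77) = 1, μ(78) = -1. Summing all 78 values: -3. (Mertens function M(x) = Σ_{n ≤ x} μ(n); on average M(x) should be small (PNT ⟺ M(x) = o(x)).)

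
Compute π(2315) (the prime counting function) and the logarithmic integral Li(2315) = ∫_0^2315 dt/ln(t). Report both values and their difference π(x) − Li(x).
π(2315) = 344;  Li(2315) ≈ 355.85;  π(x) − Li(x) ≈ -11.85.

Direct count of primes ≤ 2315 gives π(2315) = 344. Numerical evaluation of the logarithmic integral gives Li(2315) ≈ 355.85. The difference π(x) − Li(x) ≈ -11.85 is typically negative for small/moderate x (Li(x) overestimates), though Littlewood's theorem shows this sign changes infinitely often.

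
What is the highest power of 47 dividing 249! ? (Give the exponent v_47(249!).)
v_47(249!) = 5

Legendre's formula: v_p(n!) = Σ_{k ≥ 1} ⌊n / p^k⌋. For p = 47, n = 249, the terms are:
  ⌊249/47^1⌋ = ⌊249/47⌋ = 5
(the next term ⌊249/47^2⌋ = 0, terminating the sum). Summing: v_47(249!) = 5 = 5.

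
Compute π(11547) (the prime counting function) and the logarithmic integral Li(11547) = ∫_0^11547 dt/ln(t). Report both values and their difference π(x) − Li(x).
π(11547) = 1390;  Li(11547) ≈ 1412.77;  π(x) − Li(x) ≈ -22.77.

Direct count of primes ≤ 11547 gives π(11547) = 1390. Numerical evaluation of the logarithmic integral gives Li(11547) ≈ 1412.77. The difference π(x) − Li(x) ≈ -22.77 is typically negative for small/moderate x (Li(x) overestimates), though Littlewood's theorem shows this sign changes infinitely often.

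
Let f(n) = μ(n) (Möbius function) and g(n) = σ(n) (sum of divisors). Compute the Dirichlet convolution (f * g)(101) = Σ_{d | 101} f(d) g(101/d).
(μ * σ)(101) = 101

Divisors of 101: [1, 101]. For each d | 101:
  d = 1: μ(1) · σ(101/1) = 1 · 102 = 102
  d = 101: μ(101) · σ(101/101) = -1 · 1 = -1
Summing: (μ * σ)(101) = 102 + -1 = 101.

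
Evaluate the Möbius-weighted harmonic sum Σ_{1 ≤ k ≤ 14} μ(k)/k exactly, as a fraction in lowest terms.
Σ μ(k)/k = -89/15015

Values of μ(k) for 1 ≤ k ≤ 14: μ(1) = 1, μ(2) = -1, μ(3) = -1, μ(5) = -1, μ(6) = 1, μ(7) = -1, μ(10) = 1, μ(11) = -1, μ(13) = -1, μ(14) = 1, with μ = 0 on non-squarefree integers. Summing μ(k)/k for k where μ(k) ≠ 0 gives -89/15015 ≈ -0.0059. (PNT ⟺ this sum → 0 as n → ∞.)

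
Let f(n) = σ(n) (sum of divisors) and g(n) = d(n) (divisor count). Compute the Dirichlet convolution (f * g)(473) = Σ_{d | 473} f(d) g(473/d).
(σ * d)(473) = 644

Divisors of 473: [1, 11, 43, 473]. For each d | 473:
  d = 1: σ(1) · d(473/1) = 1 · 4 = 4
  d = 11: σ(11) · d(473/11) = 12 · 2 = 24
  d = 43: σ(43) · d(473/43) = 44 · 2 = 88
  d = 473: σ(473) · d(473/473) = 528 · 1 = 528
Summing: (σ * d)(473) = 4 + 24 + 88 + 528 = 644.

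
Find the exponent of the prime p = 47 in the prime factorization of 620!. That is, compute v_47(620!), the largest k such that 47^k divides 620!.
v_47(620!) = 13

Legendre's formula: v_p(n!) = Σ_{k ≥ 1} ⌊n / p^k⌋. For p = 47, n = 620, the terms are:
  ⌊620/47^1⌋ = ⌊620/47⌋ = 13
(the next term ⌊620/47^2⌋ = 0, terminating the sum). Summing: v_47(620!) = 13 = 13.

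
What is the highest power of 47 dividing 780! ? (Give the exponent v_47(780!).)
v_47(780!) = 16

Legendre's formula: v_p(n!) = Σ_{k ≥ 1} ⌊n / p^k⌋. For p = 47, n = 780, the terms are:
  ⌊780/47^1⌋ = ⌊780/47⌋ = 16
(the next term ⌊780/47^2⌋ = 0, terminating the sum). Summing: v_47(780!) = 16 = 16.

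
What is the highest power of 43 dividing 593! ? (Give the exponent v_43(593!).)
v_43(593!) = 13

Legendre's formula: v_p(n!) = Σ_{k ≥ 1} ⌊n / p^k⌋. For p = 43, n = 593, the terms are:
  ⌊593/43^1⌋ = ⌊593/43⌋ = 13
(the next term ⌊593/43^2⌋ = 0, terminating the sum). Summing: v_43(593!) = 13 = 13.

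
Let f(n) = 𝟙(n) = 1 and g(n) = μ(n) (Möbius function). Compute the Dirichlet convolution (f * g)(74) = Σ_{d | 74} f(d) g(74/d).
(𝟙 * μ)(74) = 0

Divisors of 74: [1, 2, 37, 74]. For each d | 74:
  d = 1: 𝟙(1) · μ(74/1) = 1 · 1 = 1
  d = 2: 𝟙(2) · μ(74/2) = 1 · -1 = -1
  d = 37: 𝟙(37) · μ(74/37) = 1 · -1 = -1
  d = 74: 𝟙(74) · μ(74/74) = 1 · 1 = 1
Summing: (𝟙 * μ)(74) = 1 + -1 + -1 + 1 = 0.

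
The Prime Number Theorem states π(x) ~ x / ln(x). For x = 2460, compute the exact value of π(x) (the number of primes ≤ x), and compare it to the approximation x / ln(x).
π(2460) = 364;  x/ln(x) ≈ 315.06;  relative error ≈ 13.44%.

Directly count primes up to 2460: π(2460) = 364. The PNT approximation gives 2460/ln(2460) ≈ 2460/7.80792 ≈ 315.06. Relative error (π(x) − x/ln(x)) / π(x) ≈ 13.44%; the approximation is known to undercount slightly (Li(x) is a better estimate).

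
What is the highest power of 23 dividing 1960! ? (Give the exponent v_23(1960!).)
v_23(1960!) = 88

Legendre's formula: v_p(n!) = Σ_{k ≥ 1} ⌊n / p^k⌋. For p = 23, n = 1960, the terms are:
  ⌊1960/23^1⌋ = ⌊1960/23⌋ = 85
  ⌊1960/23^2⌋ = ⌊1960/529⌋ = 3
(the next term ⌊1960/23^3⌋ = 0, terminating the sum). Summing: v_23(1960!) = 85 + 3 = 88.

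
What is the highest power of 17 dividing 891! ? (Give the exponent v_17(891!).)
v_17(891!) = 55

Legendre's formula: v_p(n!) = Σ_{k ≥ 1} ⌊n / p^k⌋. For p = 17, n = 891, the terms are:
  ⌊891/17^1⌋ = ⌊891/17⌋ = 52
  ⌊891/17^2⌋ = ⌊891/289⌋ = 3
(the next term ⌊891/17^3⌋ = 0, terminating the sum). Summing: v_17(891!) = 52 + 3 = 55.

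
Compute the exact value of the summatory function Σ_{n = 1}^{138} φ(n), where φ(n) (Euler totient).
Σ_{n ≤ 138} φ(n) = 5814

Compute φ(n) for each 1 ≤ n ≤ 138: φ(1) = 1, φ(2) = 1, φ(3) = 2, φ(4) = 2, φ(5) = 4, φ(6) = 2, φ(7) = 6, φ(8) = 4, φ(9) = 6, φ(10) = 4, φ(11) = 10, φ(12) = 4, φ(13) = 12, φ(14) = 6, φ(15) = 8, φ(16) = 8, φ(17) = 16, φ(18) = 6, φ(19) = 18, φ(20) = 8, φ(21) = 12, φ(22) = 10, φ(23) = 22, φ(24) = 8, φ(25) = 20, φ(26) = 12, φ(27) = 18, φ(28) = 12, φ(29) = 28, φ(30) = 8, φ(31) = 30, φ(32) = 16, φ(33) = 20, φ(34) = 16, φ(35) = 24, φ(36) = 12, φ(37) = 36, φ(38) = 18, φ(39) = 24, φ(40) = 16, φ(41) = 40, φ(42) = 12, φ(43) = 42, φ(44) = 20, φ(45) = 24, φ(46) = 22, φ(47) = 46, φ(48) = 16, φ(49) = 42, φ(50) = 20, φ(51) = 32, φ(52) = 24, φ(53) = 52, φ(54) = 18, φ(55) = 40, φ(56) = 24, φ(57) = 36, φ(58) = 28, φ(59) = 58, φ(60) = 16, φ(61) = 60, φ(62) = 30, φ(63) = 36, φ(64) = 32, φ(65) = 48, φ(66) = 20, φ(67) = 66, φ(68) = 32, φ(69) = 44, φ(70) = 24, φ(71) = 70, φ(72) = 24, φ(73) = 72, φ(74) = 36, φ(75) = 40, φ(76) = 36, φ(77) = 60, φ(78) = 24, φ(79) = 78, φ(80) = 32, φ(81) = 54, φ(82) = 40, φ(83) = 82, φ(84) = 24, φ(85) = 64, φ(86) = 42, φ(87) = 56, φ(88) = 40, φ(89) = 88, φ(90) = 24, φ(91) = 72, φ(92) = 44, φ(93) = 60, φ(94) = 46, φ(95) = 72, φ(96) = 32, φ(97) = 96, φ(98) = 42, φ(99) = 60, φ(100) = 40, φ(101) = 100, φ(102) = 32, φ(103) = 102, φ(104) = 48, φ(105) = 48, φ(106) = 52, φ(107) = 106, φ(108) = 36, φ(109) = 108, φ(110) = 40, φ(111) = 72, φ(112) = 48, φ(113) = 112, φ(114) = 36, φ(115) = 88, φ(116) = 56, φ(117) = 72, φ(118) = 58, φ(119) = 96, φ(120) = 32, φ(121) = 110, φ(122) = 60, φ(123) = 80, φ(124) = 60, φ(125) = 100, φ(126) = 36, φ(127) = 126, φ(128) = 64, φ(129) = 84, φ(130) = 48, φ(131) = 130, φ(132) = 40, φ(133) = 108, φ(134) = 66, φ(135) = 72, φ(136) = 64, φ(137) = 136, φ(138) = 44. Summing all 138 values: 5814. (Average order: Σ_{n ≤ x} φ(n) ~ (3/π²) x². For x = 138, (3/π²)·138² ≈ 5788.68.)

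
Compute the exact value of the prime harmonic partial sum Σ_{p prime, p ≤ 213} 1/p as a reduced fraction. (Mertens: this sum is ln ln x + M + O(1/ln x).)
Σ 1/p = 3215488142498485484492183158345029261034221047849345857469577412562094716564064084247/1645783550795210387735581011435590727981167322669649249414629852197255934130751870910

π(213) = 47, so the primes ≤ 213 are [2, 3, 5, 7, 11, 13, 17, 19, 23, 29, 31, 37, 41, 43, 47, 53, 59, 61, 67, 71, 73, 79, 83, 89, 97, 101, 103, 107, 109, 113, 127, 131, 137, 139, 149, 151, 157, 163, 167, 173, 179, 181, 191, 193, 197, 199, 211]. Summing 1/p over these primes: 3215488142498485484492183158345029261034221047849345857469577412562094716564064084247/1645783550795210387735581011435590727981167322669649249414629852197255934130751870910 ≈ 1.9538. Mertens estimate ln ln(213) + 0.2615 ≈ 1.9407.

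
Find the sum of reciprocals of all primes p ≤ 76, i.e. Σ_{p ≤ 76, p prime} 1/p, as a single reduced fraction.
Σ 1/p = 71544353681891529224514036059/40729680599249024150621323470

π(76) = 21, so the primes ≤ 76 are [2, 3, 5, 7, 11, 13, 17, 19, 23, 29, 31, 37, 41, 43, 47, 53, 59, 61, 67, 71, 73]. Summing 1/p over these primes: 71544353681891529224514036059/40729680599249024150621323470 ≈ 1.7566. Mertens estimate ln ln(76) + 0.2615 ≈ 1.7272.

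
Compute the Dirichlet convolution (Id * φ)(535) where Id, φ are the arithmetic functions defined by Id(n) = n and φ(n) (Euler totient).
(Id * φ)(535) = 1917

Divisors of 535: [1, 5, 107, 535]. For each d | 535:
  d = 1: Id(1) · φ(535/1) = 1 · 424 = 424
  d = 5: Id(5) · φ(535/5) = 5 · 106 = 530
  d = 107: Id(107) · φ(535/107) = 107 · 4 = 428
  d = 535: Id(535) · φ(535/535) = 535 · 1 = 535
Summing: (Id * φ)(535) = 424 + 530 + 428 + 535 = 1917.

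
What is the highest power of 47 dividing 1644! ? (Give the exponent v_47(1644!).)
v_47(1644!) = 34

Legendre's formula: v_p(n!) = Σ_{k ≥ 1} ⌊n / p^k⌋. For p = 47, n = 1644, the terms are:
  ⌊1644/47^1⌋ = ⌊1644/47⌋ = 34
(the next term ⌊1644/47^2⌋ = 0, terminating the sum). Summing: v_47(1644!) = 34 = 34.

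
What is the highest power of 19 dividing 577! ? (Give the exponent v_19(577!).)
v_19(577!) = 31

Legendre's formula: v_p(n!) = Σ_{k ≥ 1} ⌊n / p^k⌋. For p = 19, n = 577, the terms are:
  ⌊577/19^1⌋ = ⌊577/19⌋ = 30
  ⌊577/19^2⌋ = ⌊577/361⌋ = 1
(the next term ⌊577/19^3⌋ = 0, terminating the sum). Summing: v_19(577!) = 30 + 1 = 31.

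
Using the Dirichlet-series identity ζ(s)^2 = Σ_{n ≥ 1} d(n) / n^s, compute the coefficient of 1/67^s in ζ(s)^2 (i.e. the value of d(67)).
d(67) = 2

ζ(s)^2 = (Σ 1/m^s)(Σ 1/k^s). The coefficient of 1/n^s in the product is the number of ordered pairs (m, k) with mk = n, which equals d(n). For n = 67, divisors are [1, 67], so d(67) = 2.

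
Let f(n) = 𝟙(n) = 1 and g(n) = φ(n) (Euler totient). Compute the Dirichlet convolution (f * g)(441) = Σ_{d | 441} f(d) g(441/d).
(𝟙 * φ)(441) = 441

Divisors of 441: [1, 3, 7, 9, 21, 49, 63, 147, 441]. For each d | 441:
  d = 1: 𝟙(1) · φ(441/1) = 1 · 252 = 252
  d = 3: 𝟙(3) · φ(441/3) = 1 · 84 = 84
  d = 7: 𝟙(7) · φ(441/7) = 1 · 36 = 36
  d = 9: 𝟙(9) · φ(441/9) = 1 · 42 = 42
  d = 21: 𝟙(21) · φ(441/21) = 1 · 12 = 12
  d = 49: 𝟙(49) · φ(441/49) = 1 · 6 = 6
  d = 63: 𝟙(63) · φ(441/63) = 1 · 6 = 6
  d = 147: 𝟙(147) · φ(441/147) = 1 · 2 = 2
  d = 441: 𝟙(441) · φ(441/441) = 1 · 1 = 1
Summing: (𝟙 * φ)(441) = 252 + 84 + 36 + 42 + 12 + 6 + 6 + 2 + 1 = 441.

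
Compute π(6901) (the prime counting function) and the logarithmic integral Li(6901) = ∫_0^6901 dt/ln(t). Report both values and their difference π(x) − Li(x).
π(6901) = 887;  Li(6901) ≈ 903.14;  π(x) − Li(x) ≈ -16.14.

Direct count of primes ≤ 6901 gives π(6901) = 887. Numerical evaluation of the logarithmic integral gives Li(6901) ≈ 903.14. The difference π(x) − Li(x) ≈ -16.14 is typically negative for small/moderate x (Li(x) overestimates), though Littlewood's theorem shows this sign changes infinitely often.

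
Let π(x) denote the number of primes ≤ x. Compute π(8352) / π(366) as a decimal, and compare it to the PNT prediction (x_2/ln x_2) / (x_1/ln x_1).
π(8352)/π(366) = 1045/72 ≈ 14.5139;  PNT prediction ≈ 14.9161.

π(366) = 72 and π(8352) = 1045, so π(8352)/π(366) ≈ 14.5139. The PNT-predicted ratio is (8352/ln(8352)) / (366/ln(366)) ≈ 14.9161. The two agree to within a few percent, as expected.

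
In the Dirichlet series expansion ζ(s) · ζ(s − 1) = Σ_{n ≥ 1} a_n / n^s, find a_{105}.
σ(105) = 192

In the product (Σ m^0/m^s)(Σ k / k^s) = Σ (Σ_{d | n} d) / n^s, the coefficient of 1/n^s is σ(n) = Σ_{d | n} d. For n = 105, divisors are [1, 3, 5, 7, 15, 21, 35, 105]; summing: σ(105) = 192.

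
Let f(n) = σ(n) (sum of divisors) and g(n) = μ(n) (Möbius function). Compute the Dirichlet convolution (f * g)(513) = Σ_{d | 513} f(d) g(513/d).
(σ * μ)(513) = 513

Divisors of 513: [1, 3, 9, 19, 27, 57, 171, 513]. For each d | 513:
  d = 1: σ(1) · μ(513/1) = 1 · 0 = 0
  d = 3: σ(3) · μ(513/3) = 4 · 0 = 0
  d = 9: σ(9) · μ(513/9) = 13 · 1 = 13
  d = 19: σ(19) · μ(513/19) = 20 · 0 = 0
  d = 27: σ(27) · μ(513/27) = 40 · -1 = -40
  d = 57: σ(57) · μ(513/57) = 80 · 0 = 0
  d = 171: σ(171) · μ(513/171) = 260 · -1 = -260
  d = 513: σ(513) · μ(513/513) = 800 · 1 = 800
Summing: (σ * μ)(513) = 0 + 0 + 13 + 0 + -40 + 0 + -260 + 800 = 513.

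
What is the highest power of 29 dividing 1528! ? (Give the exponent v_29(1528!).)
v_29(1528!) = 53

Legendre's formula: v_p(n!) = Σ_{k ≥ 1} ⌊n / p^k⌋. For p = 29, n = 1528, the terms are:
  ⌊1528/29^1⌋ = ⌊1528/29⌋ = 52
  ⌊1528/29^2⌋ = ⌊1528/841⌋ = 1
(the next term ⌊1528/29^3⌋ = 0, terminating the sum). Summing: v_29(1528!) = 52 + 1 = 53.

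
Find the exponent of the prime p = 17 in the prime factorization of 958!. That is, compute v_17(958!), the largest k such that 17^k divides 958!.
v_17(958!) = 59

Legendre's formula: v_p(n!) = Σ_{k ≥ 1} ⌊n / p^k⌋. For p = 17, n = 958, the terms are:
  ⌊958/17^1⌋ = ⌊958/17⌋ = 56
  ⌊958/17^2⌋ = ⌊958/289⌋ = 3
(the next term ⌊958/17^3⌋ = 0, terminating the sum). Summing: v_17(958!) = 56 + 3 = 59.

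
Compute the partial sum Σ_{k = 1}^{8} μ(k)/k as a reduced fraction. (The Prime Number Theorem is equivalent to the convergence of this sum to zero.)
Σ μ(k)/k = -1/105

Values of μ(k) for 1 ≤ k ≤ 8: μ(1) = 1, μ(2) = -1, μ(3) = -1, μ(5) = -1, μ(6) = 1, μ(7) = -1, with μ = 0 on non-squarefree integers. Summing μ(k)/k for k where μ(k) ≠ 0 gives -1/105 ≈ -0.0095. (PNT ⟺ this sum → 0 as n → ∞.)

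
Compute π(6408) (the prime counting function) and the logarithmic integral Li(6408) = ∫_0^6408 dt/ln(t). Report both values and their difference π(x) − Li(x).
π(6408) = 834;  Li(6408) ≈ 847.13;  π(x) − Li(x) ≈ -13.13.

Direct count of primes ≤ 6408 gives π(6408) = 834. Numerical evaluation of the logarithmic integral gives Li(6408) ≈ 847.13. The difference π(x) − Li(x) ≈ -13.13 is typically negative for small/moderate x (Li(x) overestimates), though Littlewood's theorem shows this sign changes infinitely often.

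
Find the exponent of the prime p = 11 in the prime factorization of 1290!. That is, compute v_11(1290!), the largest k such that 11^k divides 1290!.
v_11(1290!) = 127

Legendre's formula: v_p(n!) = Σ_{k ≥ 1} ⌊n / p^k⌋. For p = 11, n = 1290, the terms are:
  ⌊1290/11^1⌋ = ⌊1290/11⌋ = 117
  ⌊1290/11^2⌋ = ⌊1290/121⌋ = 10
(the next term ⌊1290/11^3⌋ = 0, terminating the sum). Summing: v_11(1290!) = 117 + 10 = 127.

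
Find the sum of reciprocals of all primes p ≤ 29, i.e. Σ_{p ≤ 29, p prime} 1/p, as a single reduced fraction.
Σ 1/p = 9920878441/6469693230

π(29) = 10, so the primes ≤ 29 are [2, 3, 5, 7, 11, 13, 17, 19, 23, 29]. Summing 1/p over these primes: 9920878441/6469693230 ≈ 1.5334. Mertens estimate ln ln(29) + 0.2615 ≈ 1.4756.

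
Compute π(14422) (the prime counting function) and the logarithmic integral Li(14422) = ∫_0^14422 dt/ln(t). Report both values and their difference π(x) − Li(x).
π(14422) = 1690;  Li(14422) ≈ 1716.39;  π(x) − Li(x) ≈ -26.39.

Direct count of primes ≤ 14422 gives π(14422) = 1690. Numerical evaluation of the logarithmic integral gives Li(14422) ≈ 1716.39. The difference π(x) − Li(x) ≈ -26.39 is typically negative for small/moderate x (Li(x) overestimates), though Littlewood's theorem shows this sign changes infinitely often.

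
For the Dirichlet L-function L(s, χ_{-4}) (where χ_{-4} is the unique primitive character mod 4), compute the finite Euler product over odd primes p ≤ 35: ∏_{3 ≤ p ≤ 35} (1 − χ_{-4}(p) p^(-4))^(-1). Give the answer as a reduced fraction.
∏ = 1870816715381797956556539609218365/1891731462842378884815364370202624

The odd primes p ≤ 35 are [3, 5, 7, 11, 13, 17, 19, 23, 29, 31]. For each, χ(p) = 1 if p ≡ 1 mod 4, χ(p) = −1 if p ≡ 3 mod 4. Taking (1 − χ(p)/p^4)^(-1) = p^4/(p^4 − χ(p)): (1 − (-1)/3^4)^(-1) · (1 − (1)/5^4)^(-1) · (1 − (-1)/7^4)^(-1) · (1 − (-1)/11^4)^(-1) · (1 − (1)/13^4)^(-1) · (1 − (1)/17^4)^(-1) · (1 − (-1)/19^4)^(-1) · (1 − (-1)/23^4)^(-1) · (1 − (1)/29^4)^(-1) · (1 − (-1)/31^4)^(-1) = 1870816715381797956556539609218365/1891731462842378884815364370202624.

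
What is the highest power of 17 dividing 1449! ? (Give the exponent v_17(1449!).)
v_17(1449!) = 90

Legendre's formula: v_p(n!) = Σ_{k ≥ 1} ⌊n / p^k⌋. For p = 17, n = 1449, the terms are:
  ⌊1449/17^1⌋ = ⌊1449/17⌋ = 85
  ⌊1449/17^2⌋ = ⌊1449/289⌋ = 5
(the next term ⌊1449/17^3⌋ = 0, terminating the sum). Summing: v_17(1449!) = 85 + 5 = 90.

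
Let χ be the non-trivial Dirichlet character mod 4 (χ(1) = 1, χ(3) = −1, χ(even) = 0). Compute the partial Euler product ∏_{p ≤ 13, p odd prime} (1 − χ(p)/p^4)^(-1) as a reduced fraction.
∏ = 12412162137375/12550936856576

The odd primes p ≤ 13 are [3, 5, 7, 11, 13]. For each, χ(p) = 1 if p ≡ 1 mod 4, χ(p) = −1 if p ≡ 3 mod 4. Taking (1 − χ(p)/p^4)^(-1) = p^4/(p^4 − χ(p)): (1 − (-1)/3^4)^(-1) · (1 − (1)/5^4)^(-1) · (1 − (-1)/7^4)^(-1) · (1 − (-1)/11^4)^(-1) · (1 − (1)/13^4)^(-1) = 12412162137375/12550936856576.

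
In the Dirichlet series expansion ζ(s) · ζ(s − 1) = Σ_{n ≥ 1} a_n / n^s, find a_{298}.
σ(298) = 450

In the product (Σ m^0/m^s)(Σ k / k^s) = Σ (Σ_{d | n} d) / n^s, the coefficient of 1/n^s is σ(n) = Σ_{d | n} d. For n = 298, divisors are [1, 2, 149, 298]; summing: σ(298) = 450.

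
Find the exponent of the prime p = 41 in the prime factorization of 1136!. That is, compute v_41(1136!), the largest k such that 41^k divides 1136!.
v_41(1136!) = 27

Legendre's formula: v_p(n!) = Σ_{k ≥ 1} ⌊n / p^k⌋. For p = 41, n = 1136, the terms are:
  ⌊1136/41^1⌋ = ⌊1136/41⌋ = 27
(the next term ⌊1136/41^2⌋ = 0, terminating the sum). Summing: v_41(1136!) = 27 = 27.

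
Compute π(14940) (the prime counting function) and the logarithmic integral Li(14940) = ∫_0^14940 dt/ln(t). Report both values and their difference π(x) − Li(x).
π(14940) = 1749;  Li(14940) ≈ 1770.38;  π(x) − Li(x) ≈ -21.38.

Direct count of primes ≤ 14940 gives π(14940) = 1749. Numerical evaluation of the logarithmic integral gives Li(14940) ≈ 1770.38. The difference π(x) − Li(x) ≈ -21.38 is typically negative for small/moderate x (Li(x) overestimates), though Littlewood's theorem shows this sign changes infinitely often.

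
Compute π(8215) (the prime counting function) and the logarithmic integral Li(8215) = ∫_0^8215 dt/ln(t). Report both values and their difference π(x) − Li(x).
π(8215) = 1029;  Li(8215) ≈ 1050.30;  π(x) − Li(x) ≈ -21.30.

Direct count of primes ≤ 8215 gives π(8215) = 1029. Numerical evaluation of the logarithmic integral gives Li(8215) ≈ 1050.30. The difference π(x) − Li(x) ≈ -21.30 is typically negative for small/moderate x (Li(x) overestimates), though Littlewood's theorem shows this sign changes infinitely often.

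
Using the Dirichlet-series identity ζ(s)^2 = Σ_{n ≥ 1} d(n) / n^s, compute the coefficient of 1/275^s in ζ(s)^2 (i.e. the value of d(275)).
d(275) = 6

ζ(s)^2 = (Σ 1/m^s)(Σ 1/k^s). The coefficient of 1/n^s in the product is the number of ordered pairs (m, k) with mk = n, which equals d(n). For n = 275, divisors are [1, 5, 11, 25, 55, 275], so d(275) = 6.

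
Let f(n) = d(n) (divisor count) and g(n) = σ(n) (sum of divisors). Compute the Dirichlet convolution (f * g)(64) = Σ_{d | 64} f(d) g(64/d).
(d * σ)(64) = 466

Divisors of 64: [1, 2, 4, 8, 16, 32, 64]. For each d | 64:
  d = 1: d(1) · σ(64/1) = 1 · 127 = 127
  d = 2: d(2) · σ(64/2) = 2 · 63 = 126
  d = 4: d(4) · σ(64/4) = 3 · 31 = 93
  d = 8: d(8) · σ(64/8) = 4 · 15 = 60
  d = 16: d(16) · σ(64/16) = 5 · 7 = 35
  d = 32: d(32) · σ(64/32) = 6 · 3 = 18
  d = 64: d(64) · σ(64/64) = 7 · 1 = 7
Summing: (d * σ)(64) = 127 + 126 + 93 + 60 + 35 + 18 + 7 = 466.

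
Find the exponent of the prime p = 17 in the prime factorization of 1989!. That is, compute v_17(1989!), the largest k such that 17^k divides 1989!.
v_17(1989!) = 123

Legendre's formula: v_p(n!) = Σ_{k ≥ 1} ⌊n / p^k⌋. For p = 17, n = 1989, the terms are:
  ⌊1989/17^1⌋ = ⌊1989/17⌋ = 117
  ⌊1989/17^2⌋ = ⌊1989/289⌋ = 6
(the next term ⌊1989/17^3⌋ = 0, terminating the sum). Summing: v_17(1989!) = 117 + 6 = 123.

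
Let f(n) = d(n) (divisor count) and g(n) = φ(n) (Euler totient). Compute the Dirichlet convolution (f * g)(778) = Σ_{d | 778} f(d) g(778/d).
(d * φ)(778) = 1170

Divisors of 778: [1, 2, 389, 778]. For each d | 778:
  d = 1: d(1) · φ(778/1) = 1 · 388 = 388
  d = 2: d(2) · φ(778/2) = 2 · 388 = 776
  d = 389: d(389) · φ(778/389) = 2 · 1 = 2
  d = 778: d(778) · φ(778/778) = 4 · 1 = 4
Summing: (d * φ)(778) = 388 + 776 + 2 + 4 = 1170.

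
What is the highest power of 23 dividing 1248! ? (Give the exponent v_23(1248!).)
v_23(1248!) = 56

Legendre's formula: v_p(n!) = Σ_{k ≥ 1} ⌊n / p^k⌋. For p = 23, n = 1248, the terms are:
  ⌊1248/23^1⌋ = ⌊1248/23⌋ = 54
  ⌊1248/23^2⌋ = ⌊1248/529⌋ = 2
(the next term ⌊1248/23^3⌋ = 0, terminating the sum). Summing: v_23(1248!) = 54 + 2 = 56.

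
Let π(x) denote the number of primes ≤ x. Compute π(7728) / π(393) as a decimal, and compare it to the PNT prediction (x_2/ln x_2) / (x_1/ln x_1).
π(7728)/π(393) = 981/77 ≈ 12.7403;  PNT prediction ≈ 13.1213.

π(393) = 77 and π(7728) = 981, so π(7728)/π(393) ≈ 12.7403. The PNT-predicted ratio is (7728/ln(7728)) / (393/ln(393)) ≈ 13.1213. The two agree to within a few percent, as expected.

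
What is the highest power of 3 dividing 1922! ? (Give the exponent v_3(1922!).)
v_3(1922!) = 956

Legendre's formula: v_p(n!) = Σ_{k ≥ 1} ⌊n / p^k⌋. For p = 3, n = 1922, the terms are:
  ⌊1922/3^1⌋ = ⌊1922/3⌋ = 640
  ⌊1922/3^2⌋ = ⌊1922/9⌋ = 213
  ⌊1922/3^3⌋ = ⌊1922/27⌋ = 71
  ⌊1922/3^4⌋ = ⌊1922/81⌋ = 23
  ⌊1922/3^5⌋ = ⌊1922/243⌋ = 7
  ⌊1922/3^6⌋ = ⌊1922/729⌋ = 2
(the next term ⌊1922/3^7⌋ = 0, terminating the sum). Summing: v_3(1922!) = 640 + 213 + 71 + 23 + 7 + 2 = 956.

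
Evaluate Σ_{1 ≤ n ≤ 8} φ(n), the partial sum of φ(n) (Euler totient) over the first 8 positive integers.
Σ_{n ≤ 8} φ(n) = 22

Compute φ(n) for each 1 ≤ n ≤ 8: φ(1) = 1, φ(2) = 1, φ(3) = 2, φ(4) = 2, φ(5) = 4, φ(6) = 2, φ(7) = 6, φ(8) = 4. Summing all 8 values: 22. (Average order: Σ_{n ≤ x} φ(n) ~ (3/π²) x². For x = 8, (3/π²)·8² ≈ 19.45.)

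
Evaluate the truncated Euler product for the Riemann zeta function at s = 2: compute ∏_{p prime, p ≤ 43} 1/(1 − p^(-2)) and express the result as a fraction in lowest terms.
∏ = 1688189817927745147112851/1030750286035260801024000

The primes p ≤ 43 are [2, 3, 5, 7, 11, 13, 17, 19, 23, 29, 31, 37, 41, 43]. For each prime, (1 − 1/p^2)^(-1) = p^2 / (p^2 − 1). The product is (1 − 1/2^2)^(-1), (1 − 1/3^2)^(-1), (1 − 1/5^2)^(-1), (1 − 1/7^2)^(-1), (1 − 1/11^2)^(-1), (1 − 1/13^2)^(-1), (1 − 1/17^2)^(-1), (1 − 1/19^2)^(-1), (1 − 1/23^2)^(-1), (1 − 1/29^2)^(-1), (1 − 1/31^2)^(-1), (1 − 1/37^2)^(-1), (1 − 1/41^2)^(-1), (1 − 1/43^2)^(-1) = ∏ p^2 / (p^2 − 1) = 1688189817927745147112851/1030750286035260801024000.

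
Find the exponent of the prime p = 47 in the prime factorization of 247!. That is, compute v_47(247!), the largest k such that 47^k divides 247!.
v_47(247!) = 5

Legendre's formula: v_p(n!) = Σ_{k ≥ 1} ⌊n / p^k⌋. For p = 47, n = 247, the terms are:
  ⌊247/47^1⌋ = ⌊247/47⌋ = 5
(the next term ⌊247/47^2⌋ = 0, terminating the sum). Summing: v_47(247!) = 5 = 5.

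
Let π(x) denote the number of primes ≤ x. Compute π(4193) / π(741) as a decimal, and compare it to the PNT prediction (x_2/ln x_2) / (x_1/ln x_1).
π(4193)/π(741) = 574/131 ≈ 4.3817;  PNT prediction ≈ 4.4828.

π(741) = 131 and π(4193) = 574, so π(4193)/π(741) ≈ 4.3817. The PNT-predicted ratio is (4193/ln(4193)) / (741/ln(741)) ≈ 4.4828. The two agree to within a few percent, as expected.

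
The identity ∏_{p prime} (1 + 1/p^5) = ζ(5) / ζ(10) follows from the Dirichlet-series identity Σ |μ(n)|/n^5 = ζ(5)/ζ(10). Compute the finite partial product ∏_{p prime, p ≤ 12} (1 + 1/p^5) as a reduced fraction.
∏ = 651742119928/629159540625

The primes p ≤ 12 are [2, 3, 5, 7, 11]. For each, (1 + 1/p^5) = (p^5 + 1)/p^5. Multiplying these fractions over p ∈ [2, 3, 5, 7, 11] gives 651742119928/629159540625. (In the limit P → ∞ this tends to ζ(5)/ζ(10).)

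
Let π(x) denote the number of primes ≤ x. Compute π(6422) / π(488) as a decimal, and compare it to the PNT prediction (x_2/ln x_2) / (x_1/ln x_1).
π(6422)/π(488) = 835/93 ≈ 8.9785;  PNT prediction ≈ 9.2916.

π(488) = 93 and π(6422) = 835, so π(6422)/π(488) ≈ 8.9785. The PNT-predicted ratio is (6422/ln(6422)) / (488/ln(488)) ≈ 9.2916. The two agree to within a few percent, as expected.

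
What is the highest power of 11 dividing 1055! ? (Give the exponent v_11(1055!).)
v_11(1055!) = 103

Legendre's formula: v_p(n!) = Σ_{k ≥ 1} ⌊n / p^k⌋. For p = 11, n = 1055, the terms are:
  ⌊1055/11^1⌋ = ⌊1055/11⌋ = 95
  ⌊1055/11^2⌋ = ⌊1055/121⌋ = 8
(the next term ⌊1055/11^3⌋ = 0, terminating the sum). Summing: v_11(1055!) = 95 + 8 = 103.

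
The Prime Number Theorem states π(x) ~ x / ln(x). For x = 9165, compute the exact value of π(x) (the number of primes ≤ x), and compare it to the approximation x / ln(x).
π(9165) = 1136;  x/ln(x) ≈ 1004.59;  relative error ≈ 11.57%.

Directly count primes up to 9165: π(9165) = 1136. The PNT approximation gives 9165/ln(9165) ≈ 9165/9.12315 ≈ 1004.59. Relative error (π(x) − x/ln(x)) / π(x) ≈ 11.57%; the approximation is known to undercount slightly (Li(x) is a better estimate).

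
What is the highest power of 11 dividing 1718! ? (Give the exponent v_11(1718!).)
v_11(1718!) = 171

Legendre's formula: v_p(n!) = Σ_{k ≥ 1} ⌊n / p^k⌋. For p = 11, n = 1718, the terms are:
  ⌊1718/11^1⌋ = ⌊1718/11⌋ = 156
  ⌊1718/11^2⌋ = ⌊1718/121⌋ = 14
  ⌊1718/11^3⌋ = ⌊1718/1331⌋ = 1
(the next term ⌊1718/11^4⌋ = 0, terminating the sum). Summing: v_11(1718!) = 156 + 14 + 1 = 171.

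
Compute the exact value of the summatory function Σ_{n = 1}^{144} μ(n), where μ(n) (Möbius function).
Σ_{n ≤ 144} μ(n) = -1

Compute μ(n) for each 1 ≤ n ≤ 144: μ(1) = 1, μ(2) = -1, μ(3) = -1, μ(4) = 0, μ(5) = -1, μ(6) = 1, μ(7) = -1, μ(8) = 0, μ(9) = 0, μ(10) = 1, μ(11) = -1, μ(12) = 0, μ(13) = -1, μ(14) = 1, μ(15) = 1, μ(16) = 0, μ(17) = -1, μ(18) = 0, μ(19) = -1, μ(20) = 0, μ(21) = 1, μ(22) = 1, μ(23) = -1, μ(24) = 0, μ(25) = 0, μ(26) = 1, μ(27) = 0, μ(28) = 0, μ(29) = -1, μ(30) = -1, μ(31) = -1, μ(32) = 0, μ(33) = 1, μ(34) = 1, μ(35) = 1, μ(36) = 0, μ(37) = -1, μ(38) = 1, μ(39) = 1, μ(40) = 0, μ(41) = -1, μ(42) = -1, μ(43) = -1, μ(44) = 0, μ(45) = 0, μ(46) = 1, μ(47) = -1, μ(48) = 0, μ(49) = 0, μ(50) = 0, μ(51) = 1, μ(52) = 0, μ(53) = -1, μ(54) = 0, μ(55) = 1, μ(56) = 0, μ(57) = 1, μ(58) = 1, μ(59) = -1, μ(60) = 0, μ(61) = -1, μ(62) = 1, μ(63) = 0, μ(64) = 0, μ(65) = 1, μ(66) = -1, μ(67) = -1, μ(68) = 0, μ(69) = 1, μ(70) = -1, μ(71) = -1, μ(72) = 0, μ(73) = -1, μ(74) = 1, μ(75) = 0, μ(76) = 0, μ(77) = 1, μ(78) = -1, μ(79) = -1, μ(80) = 0, μ(81) = 0, μ(82) = 1, μ(83) = -1, μ(84) = 0, μ(85) = 1, μ(86) = 1, μ(87) = 1, μ(88) = 0, μ(89) = -1, μ(90) = 0, μ(91) = 1, μ(92) = 0, μ(93) = 1, μ(94) = 1, μ(95) = 1, μ(96) = 0, μ(97) = -1, μ(98) = 0, μ(99) = 0, μ(100) = 0, μ(101) = -1, μ(102) = -1, μ(103) = -1, μ(104) = 0, μ(105) = -1, μ(106) = 1, μ(107) = -1, μ(108) = 0, μ(109) = -1, μ(110) = -1, μ(111) = 1, μ(112) = 0, μ(113) = -1, μ(114) = -1, μ(115) = 1, μ(116) = 0, μ(117) = 0, μ(118) = 1, μ(119) = 1, μ(120) = 0, μ(121) = 0, μ(122) = 1, μ(123) = 1, μ(124) = 0, μ(125) = 0, μ(126) = 0, μ(127) = -1, μ(128) = 0, μ(129) = 1, μ(130) = -1, μ(131) = -1, μ(132) = 0, μ(133) = 1, μ(134) = 1, μ(135) = 0, μ(136) = 0, μ(137) = -1, μ(138) = -1, μ(139) = -1, μ(140) = 0, μ(141) = 1, μ(142) = 1, μ(143) = 1, μ(144) = 0. Summing all 144 values: -1. (Mertens function M(x) = Σ_{n ≤ x} μ(n); on average M(x) should be small (PNT ⟺ M(x) = o(x)).)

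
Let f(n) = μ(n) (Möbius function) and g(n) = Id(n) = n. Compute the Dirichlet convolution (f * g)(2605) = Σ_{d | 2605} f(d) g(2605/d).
(μ * Id)(2605) = 2080

Divisors of 2605: [1, 5, 521, 2605]. For each d | 2605:
  d = 1: μ(1) · Id(2605/1) = 1 · 2605 = 2605
  d = 5: μ(5) · Id(2605/5) = -1 · 521 = -521
  d = 521: μ(521) · Id(2605/521) = -1 · 5 = -5
  d = 2605: μ(2605) · Id(2605/2605) = 1 · 1 = 1
Summing: (μ * Id)(2605) = 2605 + -521 + -5 + 1 = 2080.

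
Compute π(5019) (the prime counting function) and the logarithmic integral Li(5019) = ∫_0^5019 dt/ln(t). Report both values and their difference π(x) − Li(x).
π(5019) = 672;  Li(5019) ≈ 686.51;  π(x) − Li(x) ≈ -14.51.

Direct count of primes ≤ 5019 gives π(5019) = 672. Numerical evaluation of the logarithmic integral gives Li(5019) ≈ 686.51. The difference π(x) − Li(x) ≈ -14.51 is typically negative for small/moderate x (Li(x) overestimates), though Littlewood's theorem shows this sign changes infinitely often.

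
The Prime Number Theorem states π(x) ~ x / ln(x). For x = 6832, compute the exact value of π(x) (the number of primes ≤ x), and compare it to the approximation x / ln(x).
π(6832) = 879;  x/ln(x) ≈ 773.78;  relative error ≈ 11.97%.

Directly count primes up to 6832: π(6832) = 879. The PNT approximation gives 6832/ln(6832) ≈ 6832/8.82937 ≈ 773.78. Relative error (π(x) − x/ln(x)) / π(x) ≈ 11.97%; the approximation is known to undercount slightly (Li(x) is a better estimate).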